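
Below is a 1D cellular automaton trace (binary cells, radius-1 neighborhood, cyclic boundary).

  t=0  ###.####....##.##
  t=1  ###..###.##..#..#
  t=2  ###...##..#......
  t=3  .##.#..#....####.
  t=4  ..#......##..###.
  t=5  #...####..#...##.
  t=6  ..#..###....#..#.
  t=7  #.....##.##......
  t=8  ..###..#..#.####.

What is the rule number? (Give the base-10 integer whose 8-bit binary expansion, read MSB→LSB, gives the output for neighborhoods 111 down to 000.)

  ###|#  b7=1 t=0,i=0
  ##.|#  b6=1 t=0,i=2
  #.#|.  b5=0 t=0,i=3
  #..|.  b4=0 t=0,i=8
  .##|.  b3=0 t=0,i=4
  .#.|.  b2=0 t=1,i=13
  ..#|.  b1=0 t=0,i=11
  ...|#  b0=1 t=0,i=9
  bits 11000001 = 193

193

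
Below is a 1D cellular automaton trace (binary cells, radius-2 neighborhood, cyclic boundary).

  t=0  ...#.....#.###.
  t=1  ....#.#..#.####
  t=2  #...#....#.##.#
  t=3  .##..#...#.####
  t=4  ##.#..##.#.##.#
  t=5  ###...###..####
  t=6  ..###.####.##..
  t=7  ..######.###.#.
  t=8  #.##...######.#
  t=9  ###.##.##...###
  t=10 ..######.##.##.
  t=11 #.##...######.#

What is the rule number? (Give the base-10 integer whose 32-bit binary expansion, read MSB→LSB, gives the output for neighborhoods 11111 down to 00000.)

  ##### -> .   bit 31 = 0  t=5,i=0
  ####. -> .   bit 30 = 0  t=1,i=13
  ###.# -> #   bit 29 = 1  t=3,i=14
  ###.. -> #   bit 28 = 1  t=0,i=13
  ##.## -> #   bit 27 = 1  t=2,i=13
  ##.#. -> #   bit 26 = 1  t=4,i=2
  ##..# -> #   bit 25 = 1  t=3,i=3
  ##... -> #   bit 24 = 1  t=0,i=14
  #.### -> #   bit 23 = 1  t=0,i=11
  #.##. -> #   bit 22 = 1  t=2,i=11
  #.#.# -> .   bit 21 = 0  t=4,i=9
  #.#.. -> .   bit 20 = 0  t=1,i=6
  #..## -> .   bit 19 = 0  t=4,i=5
  #..#. -> .   bit 18 = 0  t=1,i=8
  #...# -> #   bit 17 = 1  t=2,i=2
  #.... -> .   bit 16 = 0  t=0,i=0
  .#### -> #   bit 15 = 1  t=1,i=12
  .###. -> #   bit 14 = 1  t=0,i=12
  .##.# -> #   bit 13 = 1  t=2,i=12
  .##.. -> .   bit 12 = 0  t=2,i=0
  .#.## -> .   bit 11 = 0  t=0,i=10
  .#.#. -> .   bit 10 = 0  t=1,i=5
  .#..# -> .   bit 9 = 0  t=1,i=7
  .#... -> #   bit 8 = 1  t=0,i=4
  ..### -> #   bit 7 = 1  t=5,i=6
  ..##. -> #   bit 6 = 1  t=4,i=6
  ..#.# -> #   bit 5 = 1  t=0,i=9
  ..#.. -> .   bit 4 = 0  t=0,i=3
  ...## -> .   bit 3 = 0  t=5,i=5
  ...#. -> .   bit 2 = 0  t=0,i=2
  ....# -> .   bit 1 = 0  t=0,i=1
  ..... -> #   bit 0 = 1  t=0,i=6
  bits 00111111110000101110000111100001 = 1069736417

1069736417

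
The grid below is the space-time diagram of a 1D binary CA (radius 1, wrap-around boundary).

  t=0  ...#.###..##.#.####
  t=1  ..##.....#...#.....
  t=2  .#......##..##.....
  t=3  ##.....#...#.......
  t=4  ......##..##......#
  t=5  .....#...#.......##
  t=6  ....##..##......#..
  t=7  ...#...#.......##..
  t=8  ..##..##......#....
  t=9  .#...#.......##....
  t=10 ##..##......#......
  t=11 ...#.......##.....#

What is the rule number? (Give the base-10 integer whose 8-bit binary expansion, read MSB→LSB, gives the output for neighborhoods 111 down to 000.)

  nb ###: next=.  (t=0,i=6, bit7=0)
  nb ##.: next=.  (t=0,i=7, bit6=0)
  nb #.#: next=.  (t=0,i=4, bit5=0)
  nb #..: next=.  (t=0,i=0, bit4=0)
  nb .##: next=.  (t=0,i=5, bit3=0)
  nb .#.: next=#  (t=0,i=3, bit2=1)
  nb ..#: next=#  (t=0,i=2, bit1=1)
  nb ...: next=.  (t=0,i=1, bit0=0)
  bits 00000110 = 6

6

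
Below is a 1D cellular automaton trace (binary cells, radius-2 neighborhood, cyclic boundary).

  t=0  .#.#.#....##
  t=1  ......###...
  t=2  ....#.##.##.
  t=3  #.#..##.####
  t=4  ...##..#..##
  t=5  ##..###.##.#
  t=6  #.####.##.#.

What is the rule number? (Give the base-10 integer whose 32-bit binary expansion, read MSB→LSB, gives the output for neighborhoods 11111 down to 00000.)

3410975618

  ##### -> #   bit 31 = 1  t=3,i=10
  ####. -> #   bit 30 = 1  t=3,i=11
  ###.# -> .   bit 29 = 0  t=3,i=0
  ###.. -> .   bit 28 = 0  t=1,i=8
  ##.## -> #   bit 27 = 1  t=2,i=8
  ##.#. -> .   bit 26 = 0  t=0,i=0
  ##..# -> #   bit 25 = 1  t=4,i=5
  ##... -> #   bit 24 = 1  t=1,i=9
  #.### -> .   bit 23 = 0  t=3,i=8
  #.##. -> #   bit 22 = 1  t=2,i=6
  #.#.# -> .   bit 21 = 0  t=0,i=1
  #.#.. -> .   bit 20 = 0  t=0,i=5
  #..## -> #   bit 19 = 1  t=3,i=4
  #..#. -> #   bit 18 = 1  t=4,i=6
  #...# -> #   bit 17 = 1  t=4,i=1
  #.... -> #   bit 16 = 1  t=0,i=7
  .#### -> .   bit 15 = 0  t=3,i=9
  .###. -> #   bit 14 = 1  t=1,i=7
  .##.# -> .   bit 13 = 0  t=0,i=11
  .##.. -> #   bit 12 = 1  t=2,i=10
  .#.## -> #   bit 11 = 1  t=2,i=5
  .#.#. -> .   bit 10 = 0  t=0,i=2
  .#..# -> #   bit 9 = 1  t=3,i=3
  .#... -> #   bit 8 = 1  t=0,i=6
  ..### -> #   bit 7 = 1  t=1,i=6
  ..##. -> .   bit 6 = 0  t=0,i=10
  ..#.# -> .   bit 5 = 0  t=2,i=4
  ..#.. -> .   bit 4 = 0  t=4,i=7
  ...## -> .   bit 3 = 0  t=0,i=9
  ...#. -> .   bit 2 = 0  t=2,i=3
  ....# -> #   bit 1 = 1  t=0,i=8
  ..... -> .   bit 0 = 0  t=1,i=0
  bits 11001011010011110101101110000010 = 3410975618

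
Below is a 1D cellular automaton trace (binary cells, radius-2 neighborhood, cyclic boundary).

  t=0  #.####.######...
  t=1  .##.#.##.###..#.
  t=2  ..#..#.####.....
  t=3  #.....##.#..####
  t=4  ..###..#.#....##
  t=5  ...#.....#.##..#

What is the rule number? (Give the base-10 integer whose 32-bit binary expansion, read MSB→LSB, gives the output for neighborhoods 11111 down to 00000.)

  ##### -> #   bit 31 = 1  t=0,i=9
  ####. -> #   bit 30 = 1  t=0,i=4
  ###.# -> .   bit 29 = 0  t=0,i=5
  ###.. -> .   bit 28 = 0  t=0,i=12
  ##.## -> #   bit 27 = 1  t=0,i=6
  ##.#. -> .   bit 26 = 0  t=1,i=3
  ##..# -> .   bit 25 = 0  t=1,i=12
  ##... -> .   bit 24 = 0  t=0,i=13
  #.### -> #   bit 23 = 1  t=0,i=2
  #.##. -> .   bit 22 = 0  t=1,i=6
  #.#.# -> .   bit 21 = 0  t=1,i=4
  #.#.. -> #   bit 20 = 1  t=3,i=9
  #..## -> .   bit 19 = 0  t=1,i=0
  #..#. -> .   bit 18 = 0  t=1,i=13
  #...# -> #   bit 17 = 1  t=0,i=14
  #.... -> #   bit 16 = 1  t=2,i=12
  .#### -> .   bit 15 = 0  t=0,i=3
  .###. -> #   bit 14 = 1  t=1,i=10
  .##.# -> #   bit 13 = 1  t=1,i=2
  .##.. -> #   bit 12 = 1  t=4,i=15
  .#.## -> #   bit 11 = 1  t=0,i=1
  .#.#. -> .   bit 10 = 0  t=4,i=8
  .#..# -> .   bit 9 = 0  t=1,i=15
  .#... -> .   bit 8 = 0  t=4,i=10
  ..### -> .   bit 7 = 0  t=3,i=12
  ..##. -> .   bit 6 = 0  t=1,i=1
  ..#.# -> .   bit 5 = 0  t=0,i=0
  ..#.. -> .   bit 4 = 0  t=1,i=14
  ...## -> .   bit 3 = 0  t=3,i=5
  ...#. -> .   bit 2 = 0  t=0,i=15
  ....# -> #   bit 1 = 1  t=2,i=0
  ..... -> #   bit 0 = 1  t=2,i=13
  bits 11001000100100110111100000000011 = 3365107715

3365107715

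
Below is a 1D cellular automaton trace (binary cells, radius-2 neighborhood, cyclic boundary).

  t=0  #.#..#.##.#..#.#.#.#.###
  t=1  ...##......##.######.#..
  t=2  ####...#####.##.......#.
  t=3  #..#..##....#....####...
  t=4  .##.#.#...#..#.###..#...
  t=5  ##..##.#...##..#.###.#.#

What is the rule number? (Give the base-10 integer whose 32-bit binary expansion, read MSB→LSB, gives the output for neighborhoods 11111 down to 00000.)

446957515

  [31] ##### => .  t=1,i=16
  [30] ####. => .  t=0,i=23
  [29] ###.# => .  t=0,i=0
  [28] ###.. => #  t=2,i=3
  [27] ##.## => #  t=1,i=13
  [26] ##.#. => .  t=0,i=1
  [25] ##..# => #  t=4,i=18
  [24] ##... => .  t=1,i=5
  [23] #.### => #  t=0,i=21
  [22] #.##. => .  t=0,i=7
  [21] #.#.# => #  t=0,i=15
  [20] #.#.. => .  t=0,i=2
  [19] #..## => .  t=3,i=5
  [18] #..#. => #  t=0,i=4
  [17] #...# => .  t=2,i=5
  [16] #.... => .  t=1,i=6
  [15] .#### => .  t=0,i=22
  [14] .###. => .  t=4,i=16
  [13] .##.# => .  t=0,i=8
  [12] .##.. => .  t=1,i=4
  [11] .#.## => .  t=0,i=6
  [10] .#.#. => #  t=0,i=14
  [9] .#..# => #  t=0,i=3
  [8] .#... => #  t=1,i=22
  [7] ..### => #  t=2,i=7
  [6] ..##. => #  t=1,i=3
  [5] ..#.# => .  t=0,i=5
  [4] ..#.. => .  t=3,i=0
  [3] ...## => #  t=1,i=2
  [2] ...#. => .  t=2,i=21
  [1] ....# => #  t=1,i=1
  [0] ..... => #  t=1,i=0
  bits 00011010101001000000011111001011 = 446957515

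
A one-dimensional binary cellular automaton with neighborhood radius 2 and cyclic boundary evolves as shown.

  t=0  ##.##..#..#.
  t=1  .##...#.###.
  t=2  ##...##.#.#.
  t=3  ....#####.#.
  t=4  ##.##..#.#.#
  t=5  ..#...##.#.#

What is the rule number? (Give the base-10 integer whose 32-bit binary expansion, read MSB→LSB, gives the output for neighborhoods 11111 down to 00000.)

  [31] ##### => .  t=3,i=6
  [30] ####. => #  t=3,i=7
  [29] ###.# => .  t=3,i=8
  [28] ###.. => #  t=1,i=10
  [27] ##.## => #  t=0,i=2
  [26] ##.#. => #  t=2,i=7
  [25] ##..# => .  t=0,i=5
  [24] ##... => .  t=1,i=3
  [23] #.### => #  t=1,i=8
  [22] #.##. => .  t=0,i=0
  [21] #.#.# => #  t=2,i=8
  [20] #.#.. => .  t=3,i=10
  [19] #..## => #  t=1,i=0
  [18] #..#. => #  t=0,i=6
  [17] #...# => .  t=1,i=4
  [16] #.... => #  t=3,i=0
  [15] .#### => .  t=3,i=5
  [14] .###. => .  t=1,i=9
  [13] .##.# => #  t=0,i=1
  [12] .##.. => .  t=0,i=4
  [11] .#.## => .  t=0,i=11
  [10] .#.#. => .  t=2,i=9
  [9] .#..# => #  t=0,i=8
  [8] .#... => #  t=3,i=11
  [7] ..### => #  t=3,i=4
  [6] ..##. => #  t=1,i=1
  [5] ..#.# => #  t=0,i=10
  [4] ..#.. => .  t=0,i=7
  [3] ...## => #  t=2,i=4
  [2] ...#. => #  t=1,i=5
  [1] ....# => .  t=3,i=2
  [0] ..... => #  t=3,i=1
  bits 01011100101011010010001111101101 = 1554850797

1554850797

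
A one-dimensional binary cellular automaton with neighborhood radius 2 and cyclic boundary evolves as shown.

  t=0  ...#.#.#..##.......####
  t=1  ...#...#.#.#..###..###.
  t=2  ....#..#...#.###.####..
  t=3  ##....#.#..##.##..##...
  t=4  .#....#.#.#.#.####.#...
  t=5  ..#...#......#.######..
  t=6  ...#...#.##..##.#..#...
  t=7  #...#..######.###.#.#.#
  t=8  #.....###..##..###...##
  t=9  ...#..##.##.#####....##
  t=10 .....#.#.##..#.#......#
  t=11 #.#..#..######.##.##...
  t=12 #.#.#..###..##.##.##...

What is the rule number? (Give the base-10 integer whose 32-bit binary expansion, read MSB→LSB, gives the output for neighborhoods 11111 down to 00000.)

  nb #####: next=.  (t=5,i=17, bit31=0)
  nb ####.: next=#  (t=0,i=21, bit30=1)
  nb ###.#: next=#  (t=2,i=15, bit29=1)
  nb ###..: next=.  (t=0,i=22, bit28=0)
  nb ##.##: next=.  (t=2,i=16, bit27=0)
  nb ##.#.: next=#  (t=4,i=18, bit26=1)
  nb ##..#: next=#  (t=1,i=17, bit25=1)
  nb ##...: next=.  (t=0,i=0, bit24=0)
  nb #.###: next=.  (t=2,i=13, bit23=0)
  nb #.##.: next=#  (t=3,i=14, bit22=1)
  nb #.#.#: next=.  (t=0,i=5, bit21=0)
  nb #.#..: next=#  (t=0,i=7, bit20=1)
  nb #..##: next=#  (t=0,i=9, bit19=1)
  nb #..#.: next=#  (t=2,i=6, bit18=1)
  nb #...#: next=.  (t=0,i=1, bit17=0)
  nb #....: next=.  (t=0,i=13, bit16=0)
  nb .####: next=#  (t=0,i=20, bit15=1)
  nb .###.: next=#  (t=1,i=15, bit14=1)
  nb .##.#: next=#  (t=3,i=12, bit13=1)
  nb .##..: next=#  (t=0,i=11, bit12=1)
  nb .#.##: next=#  (t=2,i=12, bit11=1)
  nb .#.#.: next=.  (t=0,i=4, bit10=0)
  nb .#..#: next=.  (t=0,i=8, bit9=0)
  nb .#...: next=#  (t=1,i=4, bit8=1)
  nb ..###: next=#  (t=0,i=19, bit7=1)
  nb ..##.: next=.  (t=0,i=10, bit6=0)
  nb ..#.#: next=#  (t=0,i=3, bit5=1)
  nb ..#..: next=.  (t=1,i=3, bit4=0)
  nb ...##: next=.  (t=0,i=18, bit3=0)
  nb ...#.: next=.  (t=0,i=2, bit2=0)
  nb ....#: next=.  (t=0,i=17, bit1=0)
  nb .....: next=#  (t=0,i=14, bit0=1)
  bits 01100110010111001111100110100001 = 1717369249

1717369249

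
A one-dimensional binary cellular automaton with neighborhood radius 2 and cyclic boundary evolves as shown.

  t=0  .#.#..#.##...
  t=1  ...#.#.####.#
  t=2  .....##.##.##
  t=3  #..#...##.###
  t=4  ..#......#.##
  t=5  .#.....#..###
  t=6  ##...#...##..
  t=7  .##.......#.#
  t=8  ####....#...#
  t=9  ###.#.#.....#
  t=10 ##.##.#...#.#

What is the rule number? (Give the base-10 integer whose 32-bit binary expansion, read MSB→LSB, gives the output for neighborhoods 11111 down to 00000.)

3447494786

  #####|#  b31=1 t=8,i=1
  ####.|#  b30=1 t=1,i=9
  ###.#|.  b29=0 t=1,i=10
  ###..|.  b28=0 t=3,i=0
  ##.##|#  b27=1 t=2,i=7
  ##.#.|#  b26=1 t=1,i=11
  ##..#|.  b25=0 t=3,i=1
  ##...|#  b24=1 t=0,i=10
  #.###|.  b23=0 t=1,i=7
  #.##.|#  b22=1 t=0,i=8
  #.#.#|#  b21=1 t=1,i=5
  #.#..|#  b20=1 t=0,i=3
  #..##|#  b19=1 t=5,i=9
  #..#.|#  b18=1 t=0,i=5
  #...#|.  b17=0 t=1,i=1
  #....|.  b16=0 t=0,i=11
  .####|#  b15=1 t=1,i=8
  .###.|.  b14=0 t=5,i=11
  .##.#|.  b13=0 t=2,i=6
  .##..|#  b12=1 t=0,i=9
  .#.##|#  b11=1 t=0,i=7
  .#.#.|.  b10=0 t=0,i=2
  .#..#|.  b9=0 t=0,i=4
  .#...|.  b8=0 t=1,i=0
  ..###|#  b7=1 t=5,i=10
  ..##.|.  b6=0 t=2,i=5
  ..#.#|.  b5=0 t=0,i=1
  ..#..|.  b4=0 t=3,i=3
  ...##|.  b3=0 t=2,i=4
  ...#.|.  b2=0 t=0,i=0
  ....#|#  b1=1 t=0,i=12
  .....|.  b0=0 t=2,i=2
  bits 11001101011111001001100010000010 = 3447494786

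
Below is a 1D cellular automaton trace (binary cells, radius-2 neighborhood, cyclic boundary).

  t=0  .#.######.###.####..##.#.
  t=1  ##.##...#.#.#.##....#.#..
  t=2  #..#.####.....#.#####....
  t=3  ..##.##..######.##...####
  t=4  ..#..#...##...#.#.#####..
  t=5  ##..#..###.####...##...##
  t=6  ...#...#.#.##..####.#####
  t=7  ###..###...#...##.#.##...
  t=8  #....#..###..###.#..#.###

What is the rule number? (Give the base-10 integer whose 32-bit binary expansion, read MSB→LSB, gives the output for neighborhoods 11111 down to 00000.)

633831663

  #####|.  b31=0 t=0,i=5
  ####.|.  b30=0 t=0,i=7
  ###.#|#  b29=1 t=0,i=8
  ###..|.  b28=0 t=0,i=17
  ##.##|.  b27=0 t=0,i=9
  ##.#.|#  b26=1 t=0,i=22
  ##..#|.  b25=0 t=0,i=18
  ##...|#  b24=1 t=1,i=5
  #.###|#  b23=1 t=0,i=3
  #.##.|#  b22=1 t=1,i=3
  #.#.#|.  b21=0 t=1,i=10
  #.#..|.  b20=0 t=0,i=23
  #..##|.  b19=0 t=0,i=19
  #..#.|#  b18=1 t=0,i=0
  #...#|#  b17=1 t=1,i=6
  #....|#  b16=1 t=1,i=17
  .####|#  b15=1 t=0,i=4
  .###.|.  b14=0 t=0,i=11
  .##.#|.  b13=0 t=0,i=21
  .##..|.  b12=0 t=1,i=4
  .#.##|.  b11=0 t=0,i=2
  .#.#.|.  b10=0 t=1,i=9
  .#..#|.  b9=0 t=0,i=24
  .#...|.  b8=0 t=4,i=6
  ..###|#  b7=1 t=3,i=9
  ..##.|#  b6=1 t=0,i=20
  ..#.#|#  b5=1 t=0,i=1
  ..#..|.  b4=0 t=2,i=0
  ...##|#  b3=1 t=3,i=20
  ...#.|#  b2=1 t=1,i=7
  ....#|#  b1=1 t=1,i=18
  .....|#  b0=1 t=2,i=11
  bits 00100101110001111000000011101111 = 633831663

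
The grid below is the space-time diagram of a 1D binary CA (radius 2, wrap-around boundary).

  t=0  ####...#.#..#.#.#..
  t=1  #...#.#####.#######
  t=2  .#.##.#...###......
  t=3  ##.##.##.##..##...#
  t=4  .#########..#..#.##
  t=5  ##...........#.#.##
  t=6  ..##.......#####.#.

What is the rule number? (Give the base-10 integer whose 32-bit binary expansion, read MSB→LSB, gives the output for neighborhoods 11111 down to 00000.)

  #####|.  b31=0 t=1,i=8
  ####.|.  b30=0 t=0,i=2
  ###.#|#  b29=1 t=1,i=10
  ###..|.  b28=0 t=0,i=3
  ##.##|#  b27=1 t=1,i=11
  ##.#.|.  b26=0 t=2,i=5
  ##..#|.  b25=0 t=3,i=11
  ##...|#  b24=1 t=0,i=4
  #.###|#  b23=1 t=1,i=6
  #.##.|#  b22=1 t=2,i=3
  #.#.#|#  b21=1 t=0,i=14
  #.#..|#  b20=1 t=0,i=9
  #..##|#  b19=1 t=0,i=18
  #..#.|.  b18=0 t=0,i=11
  #...#|.  b17=0 t=0,i=5
  #....|#  b16=1 t=2,i=14
  .####|.  b15=0 t=0,i=1
  .###.|.  b14=0 t=2,i=11
  .##.#|#  b13=1 t=2,i=4
  .##..|.  b12=0 t=3,i=10
  .#.##|.  b11=0 t=1,i=5
  .#.#.|#  b10=1 t=0,i=8
  .#..#|#  b9=1 t=0,i=10
  .#...|#  b8=1 t=2,i=7
  ..###|#  b7=1 t=0,i=0
  ..##.|.  b6=0 t=3,i=13
  ..#.#|#  b5=1 t=0,i=7
  ..#..|.  b4=0 t=4,i=12
  ...##|#  b3=1 t=2,i=9
  ...#.|#  b2=1 t=0,i=6
  ....#|#  b1=1 t=2,i=18
  .....|.  b0=0 t=2,i=15
  bits 00101001111110010010011110101110 = 704194478

704194478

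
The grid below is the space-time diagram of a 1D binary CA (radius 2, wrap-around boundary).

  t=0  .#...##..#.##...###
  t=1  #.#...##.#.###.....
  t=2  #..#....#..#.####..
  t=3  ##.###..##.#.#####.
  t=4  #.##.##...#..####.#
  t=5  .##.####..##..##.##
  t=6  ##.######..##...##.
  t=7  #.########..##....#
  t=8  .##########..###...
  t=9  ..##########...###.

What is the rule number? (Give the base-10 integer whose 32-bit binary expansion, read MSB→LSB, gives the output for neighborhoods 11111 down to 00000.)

  #####|#  b31=1 t=3,i=15
  ####.|#  b30=1 t=2,i=15
  ###.#|.  b29=0 t=0,i=18
  ###..|#  b28=1 t=1,i=13
  ##.##|#  b27=1 t=3,i=2
  ##.#.|#  b26=1 t=0,i=0
  ##..#|#  b25=1 t=0,i=7
  ##...|#  b24=1 t=0,i=13
  #.###|#  b23=1 t=1,i=11
  #.##.|#  b22=1 t=0,i=11
  #.#.#|.  b21=0 t=1,i=9
  #.#..|.  b20=0 t=0,i=1
  #..##|.  b19=0 t=3,i=7
  #..#.|.  b18=0 t=0,i=8
  #...#|.  b17=0 t=0,i=3
  #....|#  b16=1 t=1,i=15
  .####|#  b15=1 t=2,i=14
  .###.|.  b14=0 t=0,i=17
  .##.#|.  b13=0 t=1,i=7
  .##..|#  b12=1 t=0,i=6
  .#.##|.  b11=0 t=0,i=10
  .#.#.|.  b10=0 t=1,i=1
  .#..#|#  b9=1 t=2,i=1
  .#...|#  b8=1 t=0,i=2
  ..###|.  b7=0 t=0,i=16
  ..##.|.  b6=0 t=0,i=5
  ..#.#|#  b5=1 t=0,i=9
  ..#..|#  b4=1 t=2,i=0
  ...##|.  b3=0 t=0,i=4
  ...#.|.  b2=0 t=1,i=18
  ....#|.  b1=0 t=1,i=17
  .....|#  b0=1 t=1,i=16
  bits 11011111110000011001001100110001 = 3754005297

3754005297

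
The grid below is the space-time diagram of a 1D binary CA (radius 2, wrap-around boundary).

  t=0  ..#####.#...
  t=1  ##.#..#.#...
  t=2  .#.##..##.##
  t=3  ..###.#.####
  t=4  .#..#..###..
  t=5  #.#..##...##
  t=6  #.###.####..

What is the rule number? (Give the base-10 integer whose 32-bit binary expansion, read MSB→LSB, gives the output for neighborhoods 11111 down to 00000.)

702201358

  ##### -> .   bit 31 = 0  t=0,i=4
  ####. -> .   bit 30 = 0  t=0,i=5
  ###.# -> #   bit 29 = 1  t=0,i=6
  ###.. -> .   bit 28 = 0  t=3,i=11
  ##.## -> #   bit 27 = 1  t=2,i=9
  ##.#. -> .   bit 26 = 0  t=0,i=7
  ##..# -> .   bit 25 = 0  t=2,i=5
  ##... -> #   bit 24 = 1  t=4,i=10
  #.### -> #   bit 23 = 1  t=3,i=8
  #.##. -> #   bit 22 = 1  t=2,i=3
  #.#.# -> .   bit 21 = 0  t=2,i=1
  #.#.. -> #   bit 20 = 1  t=0,i=8
  #..## -> #   bit 19 = 1  t=2,i=6
  #..#. -> .   bit 18 = 0  t=1,i=5
  #...# -> #   bit 17 = 1  t=1,i=10
  #.... -> .   bit 16 = 0  t=0,i=10
  .#### -> #   bit 15 = 1  t=0,i=3
  .###. -> .   bit 14 = 0  t=3,i=3
  .##.# -> #   bit 13 = 1  t=1,i=1
  .##.. -> #   bit 12 = 1  t=2,i=4
  .#.## -> #   bit 11 = 1  t=2,i=2
  .#.#. -> #   bit 10 = 1  t=1,i=7
  .#..# -> #   bit 9 = 1  t=1,i=4
  .#... -> .   bit 8 = 0  t=0,i=9
  ..### -> .   bit 7 = 0  t=0,i=2
  ..##. -> .   bit 6 = 0  t=1,i=0
  ..#.# -> .   bit 5 = 0  t=1,i=6
  ..#.. -> .   bit 4 = 0  t=4,i=1
  ...## -> #   bit 3 = 1  t=0,i=1
  ...#. -> #   bit 2 = 1  t=4,i=0
  ....# -> #   bit 1 = 1  t=0,i=0
  ..... -> .   bit 0 = 0  t=0,i=11
  bits 00101001110110101011111000001110 = 702201358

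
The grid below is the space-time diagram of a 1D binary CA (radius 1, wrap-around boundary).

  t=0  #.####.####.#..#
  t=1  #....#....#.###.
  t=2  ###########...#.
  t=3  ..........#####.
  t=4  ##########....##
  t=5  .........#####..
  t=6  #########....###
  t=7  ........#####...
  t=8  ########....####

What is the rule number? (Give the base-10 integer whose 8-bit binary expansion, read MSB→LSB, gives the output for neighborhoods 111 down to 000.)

87

  ###|.  b7=0 t=0,i=3
  ##.|#  b6=1 t=0,i=0
  #.#|.  b5=0 t=0,i=1
  #..|#  b4=1 t=0,i=13
  .##|.  b3=0 t=0,i=2
  .#.|#  b2=1 t=0,i=12
  ..#|#  b1=1 t=0,i=14
  ...|#  b0=1 t=1,i=2
  bits 01010111 = 87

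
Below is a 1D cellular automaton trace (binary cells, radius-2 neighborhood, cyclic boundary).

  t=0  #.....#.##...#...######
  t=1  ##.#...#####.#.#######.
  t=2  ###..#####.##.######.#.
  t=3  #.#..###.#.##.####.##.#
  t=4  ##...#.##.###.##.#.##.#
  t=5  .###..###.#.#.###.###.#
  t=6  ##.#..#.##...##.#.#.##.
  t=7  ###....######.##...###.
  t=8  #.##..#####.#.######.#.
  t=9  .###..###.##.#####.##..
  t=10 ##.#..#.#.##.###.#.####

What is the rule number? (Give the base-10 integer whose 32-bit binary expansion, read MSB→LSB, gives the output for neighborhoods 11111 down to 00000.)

  [31] ##### => #  t=0,i=19
  [30] ####. => .  t=0,i=22
  [29] ###.# => #  t=1,i=11
  [28] ###.. => #  t=0,i=0
  [27] ##.## => .  t=1,i=22
  [26] ##.#. => #  t=1,i=2
  [25] ##..# => .  t=2,i=3
  [24] ##... => #  t=0,i=1
  [23] #.### => #  t=1,i=15
  [22] #.##. => #  t=0,i=8
  [21] #.#.# => .  t=1,i=13
  [20] #.#.. => .  t=1,i=3
  [19] #..## => .  t=2,i=4
  [18] #..#. => .  t=6,i=5
  [17] #...# => #  t=0,i=11
  [16] #.... => .  t=0,i=2
  [15] .#### => #  t=0,i=18
  [14] .###. => .  t=2,i=1
  [13] .##.# => #  t=1,i=1
  [12] .##.. => #  t=0,i=9
  [11] .#.## => #  t=0,i=7
  [10] .#.#. => .  t=5,i=11
  [9] .#..# => .  t=3,i=3
  [8] .#... => .  t=0,i=14
  [7] ..### => #  t=0,i=17
  [6] ..##. => .  t=6,i=13
  [5] ..#.# => .  t=0,i=6
  [4] ..#.. => #  t=0,i=13
  [3] ...## => #  t=0,i=16
  [2] ...#. => .  t=0,i=5
  [1] ....# => .  t=0,i=4
  [0] ..... => #  t=0,i=3
  bits 10110101110000101011100010011001 = 3049437337

3049437337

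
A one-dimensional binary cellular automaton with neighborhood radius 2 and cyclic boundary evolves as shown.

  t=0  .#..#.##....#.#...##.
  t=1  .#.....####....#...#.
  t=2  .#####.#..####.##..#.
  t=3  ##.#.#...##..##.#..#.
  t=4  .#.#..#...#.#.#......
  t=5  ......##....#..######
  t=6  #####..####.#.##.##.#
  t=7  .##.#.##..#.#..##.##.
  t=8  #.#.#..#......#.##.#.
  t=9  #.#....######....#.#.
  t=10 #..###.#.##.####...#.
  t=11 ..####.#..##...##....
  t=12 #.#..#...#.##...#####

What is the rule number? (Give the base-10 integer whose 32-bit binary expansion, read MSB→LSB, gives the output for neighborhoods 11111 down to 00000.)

  ##### -> #   bit 31 = 1  t=2,i=3
  ####. -> .   bit 30 = 0  t=1,i=9
  ###.# -> #   bit 29 = 1  t=2,i=5
  ###.. -> #   bit 28 = 1  t=1,i=10
  ##.## -> #   bit 27 = 1  t=2,i=14
  ##.#. -> .   bit 26 = 0  t=2,i=6
  ##..# -> .   bit 25 = 0  t=0,i=20
  ##... -> #   bit 24 = 1  t=0,i=8
  #.### -> .   bit 23 = 0  t=6,i=20
  #.##. -> .   bit 22 = 0  t=0,i=6
  #.#.# -> #   bit 21 = 1  t=3,i=3
  #.#.. -> .   bit 20 = 0  t=0,i=14
  #..## -> #   bit 19 = 1  t=2,i=0
  #..#. -> .   bit 18 = 0  t=0,i=0
  #...# -> .   bit 17 = 0  t=0,i=16
  #.... -> #   bit 16 = 1  t=0,i=9
  .#### -> .   bit 15 = 0  t=1,i=8
  .###. -> #   bit 14 = 1  t=10,i=4
  .##.# -> #   bit 13 = 1  t=3,i=1
  .##.. -> #   bit 12 = 1  t=0,i=7
  .#.## -> .   bit 11 = 0  t=0,i=5
  .#.#. -> .   bit 10 = 0  t=0,i=13
  .#..# -> .   bit 9 = 0  t=0,i=2
  .#... -> #   bit 8 = 1  t=0,i=15
  ..### -> #   bit 7 = 1  t=1,i=7
  ..##. -> .   bit 6 = 0  t=0,i=18
  ..#.# -> .   bit 5 = 0  t=0,i=4
  ..#.. -> #   bit 4 = 1  t=0,i=1
  ...## -> .   bit 3 = 0  t=0,i=17
  ...#. -> .   bit 2 = 0  t=0,i=11
  ....# -> #   bit 1 = 1  t=0,i=10
  ..... -> #   bit 0 = 1  t=1,i=4
  bits 10111001001010010111000110010011 = 3106501011

3106501011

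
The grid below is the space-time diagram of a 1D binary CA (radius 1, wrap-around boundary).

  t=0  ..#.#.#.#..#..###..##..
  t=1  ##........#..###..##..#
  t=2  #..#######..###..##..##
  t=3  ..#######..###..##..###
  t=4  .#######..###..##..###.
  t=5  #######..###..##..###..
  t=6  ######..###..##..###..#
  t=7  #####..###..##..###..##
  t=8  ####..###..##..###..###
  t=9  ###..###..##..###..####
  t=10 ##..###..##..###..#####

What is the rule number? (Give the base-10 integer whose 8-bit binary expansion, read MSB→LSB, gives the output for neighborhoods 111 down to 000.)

139

  ###|#  b7=1 t=0,i=15
  ##.|.  b6=0 t=0,i=16
  #.#|.  b5=0 t=0,i=3
  #..|.  b4=0 t=0,i=9
  .##|#  b3=1 t=0,i=14
  .#.|.  b2=0 t=0,i=2
  ..#|#  b1=1 t=0,i=1
  ...|#  b0=1 t=0,i=0
  bits 10001011 = 139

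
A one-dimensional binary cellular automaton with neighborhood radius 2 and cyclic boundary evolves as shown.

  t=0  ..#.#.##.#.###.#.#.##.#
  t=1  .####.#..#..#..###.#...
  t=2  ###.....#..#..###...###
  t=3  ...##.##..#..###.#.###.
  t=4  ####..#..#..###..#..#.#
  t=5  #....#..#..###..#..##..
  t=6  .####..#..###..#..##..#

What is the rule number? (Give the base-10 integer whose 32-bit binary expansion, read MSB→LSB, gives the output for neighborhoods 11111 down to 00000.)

23971310

  [31] ##### => .  t=2,i=0
  [30] ####. => .  t=1,i=3
  [29] ###.# => .  t=0,i=13
  [28] ###.. => .  t=2,i=2
  [27] ##.## => .  t=3,i=5
  [26] ##.#. => .  t=0,i=8
  [25] ##..# => .  t=3,i=8
  [24] ##... => #  t=2,i=3
  [23] #.### => .  t=0,i=11
  [22] #.##. => #  t=0,i=6
  [21] #.#.# => #  t=0,i=4
  [20] #.#.. => .  t=0,i=22
  [19] #..## => #  t=1,i=14
  [18] #..#. => #  t=0,i=1
  [17] #...# => .  t=2,i=18
  [16] #.... => #  t=1,i=21
  [15] .#### => #  t=1,i=2
  [14] .###. => #  t=0,i=12
  [13] .##.# => .  t=0,i=7
  [12] .##.. => .  t=3,i=7
  [11] .#.## => .  t=0,i=5
  [10] .#.#. => #  t=0,i=3
  [9] .#..# => .  t=0,i=0
  [8] .#... => #  t=1,i=20
  [7] ..### => #  t=1,i=1
  [6] ..##. => #  t=3,i=3
  [5] ..#.# => #  t=0,i=2
  [4] ..#.. => .  t=1,i=9
  [3] ...## => #  t=1,i=0
  [2] ...#. => #  t=2,i=7
  [1] ....# => #  t=1,i=22
  [0] ..... => .  t=2,i=5
  bits 00000001011011011100010111101110 = 23971310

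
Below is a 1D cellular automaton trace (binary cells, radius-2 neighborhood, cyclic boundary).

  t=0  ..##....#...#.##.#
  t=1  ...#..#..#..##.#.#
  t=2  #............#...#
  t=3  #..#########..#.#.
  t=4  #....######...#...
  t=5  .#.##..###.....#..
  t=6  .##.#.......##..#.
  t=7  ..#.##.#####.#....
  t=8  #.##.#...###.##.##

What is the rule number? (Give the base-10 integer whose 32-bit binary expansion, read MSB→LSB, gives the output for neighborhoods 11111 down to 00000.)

3759159595

  #####|#  b31=1 t=3,i=5
  ####.|#  b30=1 t=3,i=10
  ###.#|#  b29=1 t=7,i=11
  ###..|.  b28=0 t=3,i=11
  ##.##|.  b27=0 t=7,i=6
  ##.#.|.  b26=0 t=0,i=16
  ##..#|.  b25=0 t=3,i=12
  ##...|.  b24=0 t=0,i=4
  #.###|.  b23=0 t=7,i=7
  #.##.|.  b22=0 t=0,i=14
  #.#.#|.  b21=0 t=1,i=15
  #.#..|#  b20=1 t=0,i=17
  #..##|.  b19=0 t=0,i=1
  #..#.|.  b18=0 t=1,i=5
  #...#|.  b17=0 t=0,i=10
  #....|.  b16=0 t=0,i=5
  .####|.  b15=0 t=3,i=4
  .###.|.  b14=0 t=5,i=8
  .##.#|#  b13=1 t=0,i=15
  .##..|#  b12=1 t=0,i=3
  .#.##|#  b11=1 t=0,i=13
  .#.#.|.  b10=0 t=1,i=16
  .#..#|.  b9=0 t=0,i=0
  .#...|#  b8=1 t=0,i=9
  ..###|.  b7=0 t=3,i=3
  ..##.|.  b6=0 t=0,i=2
  ..#.#|#  b5=1 t=0,i=12
  ..#..|.  b4=0 t=0,i=8
  ...##|#  b3=1 t=2,i=16
  ...#.|.  b2=0 t=0,i=7
  ....#|#  b1=1 t=0,i=6
  .....|#  b0=1 t=2,i=3
  bits 11100000000100000011100100101011 = 3759159595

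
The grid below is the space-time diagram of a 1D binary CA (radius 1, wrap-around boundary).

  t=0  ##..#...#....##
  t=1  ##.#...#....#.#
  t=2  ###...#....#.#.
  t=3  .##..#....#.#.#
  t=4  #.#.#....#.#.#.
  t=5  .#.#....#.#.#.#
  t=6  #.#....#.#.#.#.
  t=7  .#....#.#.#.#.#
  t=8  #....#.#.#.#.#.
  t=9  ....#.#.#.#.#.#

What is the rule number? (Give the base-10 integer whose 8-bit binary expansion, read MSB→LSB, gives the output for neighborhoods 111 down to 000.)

226

  [7] ### => #  t=0,i=0
  [6] ##. => #  t=0,i=1
  [5] #.# => #  t=1,i=2
  [4] #.. => .  t=0,i=2
  [3] .## => .  t=0,i=13
  [2] .#. => .  t=0,i=4
  [1] ..# => #  t=0,i=3
  [0] ... => .  t=0,i=6
  bits 11100010 = 226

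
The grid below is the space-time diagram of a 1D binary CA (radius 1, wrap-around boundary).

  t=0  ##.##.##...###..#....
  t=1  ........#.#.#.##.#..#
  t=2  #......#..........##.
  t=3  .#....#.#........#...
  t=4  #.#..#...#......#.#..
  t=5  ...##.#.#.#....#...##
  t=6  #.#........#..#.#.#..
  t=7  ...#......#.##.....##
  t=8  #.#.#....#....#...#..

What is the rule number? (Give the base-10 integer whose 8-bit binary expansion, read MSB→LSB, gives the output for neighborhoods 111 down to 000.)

  nb ###: next=#  (t=0,i=12, bit7=1)
  nb ##.: next=.  (t=0,i=1, bit6=0)
  nb #.#: next=.  (t=0,i=2, bit5=0)
  nb #..: next=#  (t=0,i=8, bit4=1)
  nb .##: next=.  (t=0,i=0, bit3=0)
  nb .#.: next=.  (t=0,i=16, bit2=0)
  nb ..#: next=#  (t=0,i=10, bit1=1)
  nb ...: next=.  (t=0,i=9, bit0=0)
  bits 10010010 = 146

146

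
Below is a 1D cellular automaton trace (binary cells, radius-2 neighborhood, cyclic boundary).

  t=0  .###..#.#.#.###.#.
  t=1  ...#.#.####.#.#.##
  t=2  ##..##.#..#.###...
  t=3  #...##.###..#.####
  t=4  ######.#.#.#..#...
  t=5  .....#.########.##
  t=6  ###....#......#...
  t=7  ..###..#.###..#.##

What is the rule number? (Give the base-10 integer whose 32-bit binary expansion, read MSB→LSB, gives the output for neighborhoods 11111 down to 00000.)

  [31] ##### => .  t=3,i=16
  [30] ####. => .  t=1,i=9
  [29] ###.# => #  t=0,i=14
  [28] ###.. => #  t=0,i=3
  [27] ##.## => .  t=3,i=6
  [26] ##.#. => .  t=0,i=15
  [25] ##..# => .  t=0,i=4
  [24] ##... => #  t=1,i=0
  [23] #.### => #  t=0,i=12
  [22] #.##. => .  t=1,i=16
  [21] #.#.# => #  t=0,i=8
  [20] #.#.. => #  t=0,i=16
  [19] #..## => .  t=0,i=0
  [18] #..#. => #  t=0,i=5
  [17] #...# => #  t=1,i=1
  [16] #.... => #  t=5,i=1
  [15] .#### => .  t=1,i=8
  [14] .###. => .  t=0,i=2
  [13] .##.# => #  t=2,i=5
  [12] .##.. => .  t=1,i=17
  [11] .#.## => .  t=0,i=11
  [10] .#.#. => #  t=0,i=7
  [9] .#..# => #  t=0,i=17
  [8] .#... => .  t=4,i=15
  [7] ..### => .  t=0,i=1
  [6] ..##. => #  t=2,i=0
  [5] ..#.# => .  t=0,i=6
  [4] ..#.. => #  t=4,i=14
  [3] ...## => #  t=2,i=17
  [2] ...#. => .  t=1,i=2
  [1] ....# => .  t=5,i=3
  [0] ..... => #  t=5,i=2
  bits 00110001101101110010011001011001 = 834086489

834086489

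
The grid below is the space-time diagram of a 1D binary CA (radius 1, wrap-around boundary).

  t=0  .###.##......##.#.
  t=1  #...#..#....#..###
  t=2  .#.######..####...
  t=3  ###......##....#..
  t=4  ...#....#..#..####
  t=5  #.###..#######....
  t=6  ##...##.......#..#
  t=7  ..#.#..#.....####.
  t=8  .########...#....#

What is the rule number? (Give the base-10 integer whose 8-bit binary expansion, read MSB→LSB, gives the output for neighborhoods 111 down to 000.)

  ###|.  b7=0 t=0,i=2
  ##.|.  b6=0 t=0,i=3
  #.#|#  b5=1 t=0,i=4
  #..|#  b4=1 t=0,i=7
  .##|.  b3=0 t=0,i=1
  .#.|#  b2=1 t=0,i=16
  ..#|#  b1=1 t=0,i=0
  ...|.  b0=0 t=0,i=8
  bits 00110110 = 54

54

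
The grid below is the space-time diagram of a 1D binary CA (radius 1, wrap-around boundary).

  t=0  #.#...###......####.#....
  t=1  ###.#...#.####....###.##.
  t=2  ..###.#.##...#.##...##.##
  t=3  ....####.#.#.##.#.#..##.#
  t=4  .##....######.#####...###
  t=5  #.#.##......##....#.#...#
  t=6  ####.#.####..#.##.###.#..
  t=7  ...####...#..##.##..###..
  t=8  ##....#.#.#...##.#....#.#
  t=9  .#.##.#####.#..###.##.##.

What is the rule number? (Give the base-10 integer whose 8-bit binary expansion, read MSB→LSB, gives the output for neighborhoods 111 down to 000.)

101

  [7] ### => .  t=0,i=7
  [6] ##. => #  t=0,i=8
  [5] #.# => #  t=0,i=1
  [4] #.. => .  t=0,i=3
  [3] .## => .  t=0,i=6
  [2] .#. => #  t=0,i=0
  [1] ..# => .  t=0,i=5
  [0] ... => #  t=0,i=4
  bits 01100101 = 101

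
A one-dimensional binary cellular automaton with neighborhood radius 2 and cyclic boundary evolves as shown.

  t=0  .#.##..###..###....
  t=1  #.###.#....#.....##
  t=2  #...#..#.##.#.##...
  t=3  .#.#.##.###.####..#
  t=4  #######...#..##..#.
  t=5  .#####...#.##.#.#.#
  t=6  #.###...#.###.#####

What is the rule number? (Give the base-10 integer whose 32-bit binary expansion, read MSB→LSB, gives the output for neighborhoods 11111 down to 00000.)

  [31] ##### => #  t=4,i=2
  [30] ####. => #  t=3,i=14
  [29] ###.# => #  t=1,i=0
  [28] ###.. => .  t=0,i=9
  [27] ##.## => .  t=1,i=1
  [26] ##.#. => .  t=1,i=5
  [25] ##..# => .  t=0,i=5
  [24] ##... => .  t=0,i=15
  [23] #.### => .  t=1,i=2
  [22] #.##. => #  t=0,i=3
  [21] #.#.# => #  t=2,i=12
  [20] #.#.. => .  t=1,i=6
  [19] #..## => #  t=0,i=6
  [18] #..#. => #  t=2,i=6
  [17] #...# => .  t=2,i=2
  [16] #.... => .  t=0,i=16
  [15] .#### => #  t=3,i=13
  [14] .###. => .  t=0,i=8
  [13] .##.# => #  t=2,i=10
  [12] .##.. => #  t=0,i=4
  [11] .#.## => #  t=0,i=2
  [10] .#.#. => #  t=3,i=0
  [9] .#..# => #  t=2,i=5
  [8] .#... => #  t=1,i=7
  [7] ..### => .  t=0,i=7
  [6] ..##. => .  t=4,i=13
  [5] ..#.# => .  t=0,i=1
  [4] ..#.. => .  t=1,i=11
  [3] ...## => .  t=1,i=16
  [2] ...#. => #  t=0,i=0
  [1] ....# => #  t=0,i=18
  [0] ..... => #  t=0,i=17
  bits 11100000011011001011111100000111 = 3765223175

3765223175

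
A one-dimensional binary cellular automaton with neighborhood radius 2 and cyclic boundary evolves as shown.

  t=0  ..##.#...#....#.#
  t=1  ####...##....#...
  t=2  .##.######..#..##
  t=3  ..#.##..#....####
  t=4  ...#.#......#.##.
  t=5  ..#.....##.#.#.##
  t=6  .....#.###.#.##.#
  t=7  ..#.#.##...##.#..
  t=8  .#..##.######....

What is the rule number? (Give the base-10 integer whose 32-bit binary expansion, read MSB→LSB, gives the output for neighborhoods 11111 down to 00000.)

1101707853

  [31] ##### => .  t=2,i=6
  [30] ####. => #  t=1,i=2
  [29] ###.# => .  t=6,i=9
  [28] ###.. => .  t=1,i=3
  [27] ##.## => .  t=2,i=0
  [26] ##.#. => .  t=0,i=4
  [25] ##..# => .  t=2,i=10
  [24] ##... => #  t=1,i=4
  [23] #.### => #  t=2,i=4
  [22] #.##. => .  t=2,i=1
  [21] #.#.# => #  t=5,i=11
  [20] #.#.. => .  t=0,i=5
  [19] #..## => #  t=0,i=1
  [18] #..#. => .  t=2,i=11
  [17] #...# => #  t=0,i=7
  [16] #.... => .  t=0,i=11
  [15] .#### => #  t=1,i=1
  [14] .###. => .  t=6,i=8
  [13] .##.# => #  t=0,i=3
  [12] .##.. => #  t=1,i=8
  [11] .#.## => #  t=3,i=3
  [10] .#.#. => .  t=0,i=15
  [9] .#..# => #  t=0,i=0
  [8] .#... => .  t=0,i=6
  [7] ..### => .  t=1,i=0
  [6] ..##. => #  t=0,i=2
  [5] ..#.# => .  t=0,i=14
  [4] ..#.. => .  t=0,i=9
  [3] ...## => #  t=1,i=6
  [2] ...#. => #  t=0,i=8
  [1] ....# => .  t=0,i=12
  [0] ..... => #  t=4,i=8
  bits 01000001101010101011101001001101 = 1101707853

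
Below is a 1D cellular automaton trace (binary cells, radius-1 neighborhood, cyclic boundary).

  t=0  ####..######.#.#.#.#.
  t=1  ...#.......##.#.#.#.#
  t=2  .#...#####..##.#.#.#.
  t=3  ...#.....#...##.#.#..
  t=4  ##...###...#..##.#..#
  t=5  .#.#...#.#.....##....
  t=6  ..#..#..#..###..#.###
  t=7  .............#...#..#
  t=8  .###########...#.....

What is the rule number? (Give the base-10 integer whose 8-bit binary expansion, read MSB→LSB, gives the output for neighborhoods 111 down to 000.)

97

  ### -> .   bit 7 = 0  t=0,i=1
  ##. -> #   bit 6 = 1  t=0,i=3
  #.# -> #   bit 5 = 1  t=0,i=12
  #.. -> .   bit 4 = 0  t=0,i=4
  .## -> .   bit 3 = 0  t=0,i=0
  .#. -> .   bit 2 = 0  t=0,i=13
  ..# -> .   bit 1 = 0  t=0,i=5
  ... -> #   bit 0 = 1  t=1,i=1
  bits 01100001 = 97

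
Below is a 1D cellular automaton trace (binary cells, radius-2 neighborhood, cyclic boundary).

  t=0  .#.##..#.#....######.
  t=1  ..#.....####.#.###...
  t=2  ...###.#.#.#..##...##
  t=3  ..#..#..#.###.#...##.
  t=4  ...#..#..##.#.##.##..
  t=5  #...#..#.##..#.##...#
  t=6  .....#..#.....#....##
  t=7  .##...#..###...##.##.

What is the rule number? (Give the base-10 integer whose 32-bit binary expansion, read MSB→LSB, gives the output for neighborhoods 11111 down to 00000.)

2828119881

  #####|#  b31=1 t=0,i=16
  ####.|.  b30=0 t=0,i=18
  ###.#|#  b29=1 t=1,i=11
  ###..|.  b28=0 t=0,i=19
  ##.##|#  b27=1 t=4,i=16
  ##.#.|.  b26=0 t=1,i=12
  ##..#|.  b25=0 t=0,i=5
  ##...|.  b24=0 t=1,i=18
  #.###|#  b23=1 t=1,i=15
  #.##.|.  b22=0 t=0,i=3
  #.#.#|.  b21=0 t=1,i=13
  #.#..|#  b20=1 t=0,i=9
  #..##|.  b19=0 t=2,i=13
  #..#.|.  b18=0 t=0,i=0
  #...#|.  b17=0 t=2,i=1
  #....|#  b16=1 t=0,i=11
  .####|#  b15=1 t=0,i=15
  .###.|.  b14=0 t=1,i=16
  .##.#|#  b13=1 t=4,i=10
  .##..|.  b12=0 t=0,i=4
  .#.##|#  b11=1 t=0,i=2
  .#.#.|#  b10=1 t=0,i=8
  .#..#|#  b9=1 t=2,i=12
  .#...|#  b8=1 t=0,i=10
  ..###|.  b7=0 t=0,i=14
  ..##.|#  b6=1 t=2,i=14
  ..#.#|.  b5=0 t=0,i=1
  ..#..|.  b4=0 t=1,i=2
  ...##|#  b3=1 t=0,i=13
  ...#.|.  b2=0 t=1,i=1
  ....#|.  b1=0 t=0,i=12
  .....|#  b0=1 t=1,i=5
  bits 10101000100100011010111101001001 = 2828119881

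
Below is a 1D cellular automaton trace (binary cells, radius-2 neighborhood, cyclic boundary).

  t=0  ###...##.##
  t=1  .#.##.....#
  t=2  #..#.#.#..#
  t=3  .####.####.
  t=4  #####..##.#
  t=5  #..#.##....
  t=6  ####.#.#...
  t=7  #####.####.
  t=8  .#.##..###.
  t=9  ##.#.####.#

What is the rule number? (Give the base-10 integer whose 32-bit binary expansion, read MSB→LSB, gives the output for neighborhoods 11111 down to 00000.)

1734264753

  ##### -> .   bit 31 = 0  t=0,i=0
  ####. -> #   bit 30 = 1  t=0,i=1
  ###.# -> #   bit 29 = 1  t=3,i=4
  ###.. -> .   bit 28 = 0  t=0,i=2
  ##.## -> .   bit 27 = 0  t=0,i=8
  ##.#. -> #   bit 26 = 1  t=6,i=4
  ##..# -> #   bit 25 = 1  t=2,i=1
  ##... -> #   bit 24 = 1  t=0,i=3
  #.### -> .   bit 23 = 0  t=0,i=9
  #.##. -> #   bit 22 = 1  t=1,i=3
  #.#.# -> .   bit 21 = 0  t=1,i=1
  #.#.. -> #   bit 20 = 1  t=2,i=7
  #..## -> #   bit 19 = 1  t=2,i=9
  #..#. -> #   bit 18 = 1  t=2,i=2
  #...# -> #   bit 17 = 1  t=0,i=4
  #.... -> .   bit 16 = 0  t=1,i=6
  .#### -> #   bit 15 = 1  t=0,i=10
  .###. -> #   bit 14 = 1  t=8,i=8
  .##.# -> .   bit 13 = 0  t=0,i=7
  .##.. -> .   bit 12 = 0  t=1,i=4
  .#.## -> .   bit 11 = 0  t=1,i=2
  .#.#. -> #   bit 10 = 1  t=1,i=0
  .#..# -> #   bit 9 = 1  t=2,i=8
  .#... -> #   bit 8 = 1  t=6,i=8
  ..### -> #   bit 7 = 1  t=3,i=1
  ..##. -> .   bit 6 = 0  t=0,i=6
  ..#.# -> #   bit 5 = 1  t=1,i=10
  ..#.. -> #   bit 4 = 1  t=5,i=0
  ...## -> .   bit 3 = 0  t=0,i=5
  ...#. -> .   bit 2 = 0  t=1,i=9
  ....# -> .   bit 1 = 0  t=1,i=8
  ..... -> #   bit 0 = 1  t=1,i=7
  bits 01100111010111101100011110110001 = 1734264753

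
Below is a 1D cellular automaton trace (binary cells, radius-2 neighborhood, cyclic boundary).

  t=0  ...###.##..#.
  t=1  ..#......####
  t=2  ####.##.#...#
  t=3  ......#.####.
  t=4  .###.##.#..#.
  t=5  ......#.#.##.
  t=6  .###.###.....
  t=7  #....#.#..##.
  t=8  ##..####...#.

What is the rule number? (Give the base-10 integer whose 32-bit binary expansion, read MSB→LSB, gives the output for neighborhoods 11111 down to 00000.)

311829821

  nb #####: next=.  (t=2,i=1, bit31=0)
  nb ####.: next=.  (t=1,i=11, bit30=0)
  nb ###.#: next=.  (t=0,i=5, bit29=0)
  nb ###..: next=#  (t=1,i=12, bit28=1)
  nb ##.##: next=.  (t=0,i=6, bit27=0)
  nb ##.#.: next=.  (t=2,i=7, bit26=0)
  nb ##..#: next=#  (t=0,i=9, bit25=1)
  nb ##...: next=.  (t=3,i=12, bit24=0)
  nb #.###: next=#  (t=3,i=8, bit23=1)
  nb #.##.: next=.  (t=0,i=7, bit22=0)
  nb #.#.#: next=.  (t=5,i=8, bit21=0)
  nb #.#..: next=#  (t=2,i=8, bit20=1)
  nb #..##: next=.  (t=4,i=0, bit19=0)
  nb #..#.: next=#  (t=0,i=10, bit18=1)
  nb #...#: next=#  (t=2,i=10, bit17=1)
  nb #....: next=.  (t=0,i=0, bit16=0)
  nb .####: next=.  (t=1,i=10, bit15=0)
  nb .###.: next=.  (t=0,i=4, bit14=0)
  nb .##.#: next=#  (t=2,i=6, bit13=1)
  nb .##..: next=.  (t=0,i=8, bit12=0)
  nb .#.##: next=.  (t=3,i=7, bit11=0)
  nb .#.#.: next=#  (t=5,i=7, bit10=1)
  nb .#..#: next=.  (t=4,i=9, bit9=0)
  nb .#...: next=#  (t=0,i=12, bit8=1)
  nb ..###: next=.  (t=0,i=3, bit7=0)
  nb ..##.: next=.  (t=7,i=10, bit6=0)
  nb ..#.#: next=#  (t=3,i=6, bit5=1)
  nb ..#..: next=#  (t=0,i=11, bit4=1)
  nb ...##: next=#  (t=0,i=2, bit3=1)
  nb ...#.: next=#  (t=3,i=5, bit2=1)
  nb ....#: next=.  (t=0,i=1, bit1=0)
  nb .....: next=#  (t=1,i=5, bit0=1)
  bits 00010010100101100010010100111101 = 311829821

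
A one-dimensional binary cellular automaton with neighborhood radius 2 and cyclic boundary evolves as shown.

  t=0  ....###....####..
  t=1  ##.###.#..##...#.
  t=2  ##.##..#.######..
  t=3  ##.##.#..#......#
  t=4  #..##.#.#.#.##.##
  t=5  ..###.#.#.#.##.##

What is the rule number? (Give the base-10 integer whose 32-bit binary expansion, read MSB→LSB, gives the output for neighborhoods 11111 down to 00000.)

  #####|.  b31=0 t=2,i=11
  ####.|.  b30=0 t=0,i=13
  ###.#|.  b29=0 t=1,i=5
  ###..|.  b28=0 t=0,i=6
  ##.##|.  b27=0 t=1,i=2
  ##.#.|.  b26=0 t=1,i=6
  ##..#|.  b25=0 t=2,i=5
  ##...|#  b24=1 t=0,i=7
  #.###|#  b23=1 t=1,i=3
  #.##.|#  b22=1 t=1,i=0
  #.#.#|#  b21=1 t=4,i=6
  #.#..|#  b20=1 t=1,i=7
  #..##|#  b19=1 t=1,i=9
  #..#.|#  b18=1 t=2,i=6
  #...#|#  b17=1 t=1,i=13
  #....|.  b16=0 t=0,i=8
  .####|.  b15=0 t=0,i=12
  .###.|#  b14=1 t=0,i=5
  .##.#|#  b13=1 t=1,i=1
  .##..|#  b12=1 t=1,i=11
  .#.##|.  b11=0 t=1,i=16
  .#.#.|.  b10=0 t=4,i=7
  .#..#|.  b9=0 t=1,i=8
  .#...|#  b8=1 t=3,i=10
  ..###|#  b7=1 t=0,i=4
  ..##.|#  b6=1 t=1,i=10
  ..#.#|.  b5=0 t=1,i=15
  ..#..|.  b4=0 t=3,i=9
  ...##|#  b3=1 t=0,i=3
  ...#.|#  b2=1 t=1,i=14
  ....#|.  b1=0 t=0,i=2
  .....|#  b0=1 t=0,i=0
  bits 00000001111111100111000111001101 = 33452493

33452493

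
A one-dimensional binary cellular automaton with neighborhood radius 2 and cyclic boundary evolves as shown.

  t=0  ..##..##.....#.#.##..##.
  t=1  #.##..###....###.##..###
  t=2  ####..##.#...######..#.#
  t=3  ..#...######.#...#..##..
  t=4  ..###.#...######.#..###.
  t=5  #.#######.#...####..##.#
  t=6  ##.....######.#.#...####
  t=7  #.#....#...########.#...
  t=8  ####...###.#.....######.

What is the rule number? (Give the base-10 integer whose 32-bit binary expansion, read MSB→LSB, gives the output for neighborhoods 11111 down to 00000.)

  #####|.  b31=0 t=2,i=1
  ####.|#  b30=1 t=1,i=23
  ###.#|#  b29=1 t=1,i=0
  ###..|.  b28=0 t=1,i=8
  ##.##|#  b27=1 t=1,i=1
  ##.#.|#  b26=1 t=2,i=8
  ##..#|.  b25=0 t=0,i=4
  ##...|#  b24=1 t=0,i=8
  #.###|.  b23=0 t=2,i=23
  #.##.|#  b22=1 t=0,i=17
  #.#.#|#  b21=1 t=0,i=15
  #.#..|#  b20=1 t=2,i=9
  #..##|.  b19=0 t=0,i=5
  #..#.|#  b18=1 t=2,i=20
  #...#|#  b17=1 t=0,i=0
  #....|.  b16=0 t=0,i=9
  .####|.  b15=0 t=1,i=22
  .###.|#  b14=1 t=1,i=7
  .##.#|#  b13=1 t=2,i=7
  .##..|#  b12=1 t=0,i=3
  .#.##|.  b11=0 t=0,i=16
  .#.#.|#  b10=1 t=0,i=14
  .#..#|.  b9=0 t=3,i=18
  .#...|#  b8=1 t=2,i=10
  ..###|#  b7=1 t=1,i=6
  ..##.|#  b6=1 t=0,i=2
  ..#.#|#  b5=1 t=0,i=13
  ..#..|#  b4=1 t=3,i=2
  ...##|.  b3=0 t=0,i=1
  ...#.|.  b2=0 t=0,i=12
  ....#|.  b1=0 t=0,i=11
  .....|.  b0=0 t=0,i=10
  bits 01101101011101100111010111110000 = 1836479984

1836479984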